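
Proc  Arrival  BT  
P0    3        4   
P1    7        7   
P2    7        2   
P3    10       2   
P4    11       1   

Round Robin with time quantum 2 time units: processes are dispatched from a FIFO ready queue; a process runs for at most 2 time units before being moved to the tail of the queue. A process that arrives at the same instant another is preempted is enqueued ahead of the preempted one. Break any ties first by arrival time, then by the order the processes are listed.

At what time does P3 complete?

Schedule: | idle 0-3 | P0 3-7 | P1 7-9 | P2 9-11 | P1 11-13 | P3 13-15 | P4 15-16 | P1 16-19 |
Completion: P0=7  P1=19  P2=11  P3=15  P4=16

15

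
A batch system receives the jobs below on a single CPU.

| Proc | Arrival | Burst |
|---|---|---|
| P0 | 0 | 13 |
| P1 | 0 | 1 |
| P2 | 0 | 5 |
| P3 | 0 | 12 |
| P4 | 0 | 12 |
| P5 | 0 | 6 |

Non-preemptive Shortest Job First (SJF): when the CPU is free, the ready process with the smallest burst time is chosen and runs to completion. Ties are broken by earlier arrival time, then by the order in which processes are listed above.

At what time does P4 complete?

36

Timeline: | P1 0-1 | P2 1-6 | P5 6-12 | P3 12-24 | P4 24-36 | P0 36-49 |
Completion: P0=49  P1=1  P2=6  P3=24  P4=36  P5=12
Turnaround (C−A): P0=49  P1=1  P2=6  P3=24  P4=36  P5=12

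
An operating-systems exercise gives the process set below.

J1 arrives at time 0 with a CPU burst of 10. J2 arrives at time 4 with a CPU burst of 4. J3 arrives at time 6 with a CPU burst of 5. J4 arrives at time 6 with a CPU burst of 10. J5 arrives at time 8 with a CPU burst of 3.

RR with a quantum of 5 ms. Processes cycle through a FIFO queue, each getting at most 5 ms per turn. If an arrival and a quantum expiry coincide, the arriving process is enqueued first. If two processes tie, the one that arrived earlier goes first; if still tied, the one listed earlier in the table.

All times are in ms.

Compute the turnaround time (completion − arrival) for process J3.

13

Timeline: | J1 0-5 | J2 5-9 | J1 9-14 | J3 14-19 | J4 19-24 | J5 24-27 | J4 27-32 |
Completion: J1=14  J2=9  J3=19  J4=32  J5=27
Turnaround(J3) = completion − arrival = 19 − 6 = 13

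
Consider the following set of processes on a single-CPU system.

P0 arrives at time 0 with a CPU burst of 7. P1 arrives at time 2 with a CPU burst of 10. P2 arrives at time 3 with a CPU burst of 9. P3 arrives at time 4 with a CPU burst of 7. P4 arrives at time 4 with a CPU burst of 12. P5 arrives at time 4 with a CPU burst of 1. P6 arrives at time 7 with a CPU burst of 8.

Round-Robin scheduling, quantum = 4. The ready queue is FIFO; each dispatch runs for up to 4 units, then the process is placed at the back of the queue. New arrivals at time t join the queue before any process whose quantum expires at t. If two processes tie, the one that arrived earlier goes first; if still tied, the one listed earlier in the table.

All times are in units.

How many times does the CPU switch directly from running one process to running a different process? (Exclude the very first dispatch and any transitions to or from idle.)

Gantt: | P0 0-4 | P1 4-8 | P2 8-12 | P3 12-16 | P4 16-20 | P5 20-21 | P0 21-24 | P6 24-28 | P1 28-32 | P2 32-36 | P3 36-39 | P4 39-43 | P6 43-47 | P1 47-49 | P2 49-50 | P4 50-54 |
Completion: P0=24  P1=49  P2=50  P3=39  P4=54  P5=21  P6=47

15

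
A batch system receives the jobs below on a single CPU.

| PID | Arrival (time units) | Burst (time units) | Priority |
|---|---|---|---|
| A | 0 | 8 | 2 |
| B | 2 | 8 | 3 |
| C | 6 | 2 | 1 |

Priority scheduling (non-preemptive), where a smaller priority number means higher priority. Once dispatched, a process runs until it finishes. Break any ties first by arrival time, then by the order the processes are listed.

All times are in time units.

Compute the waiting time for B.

Schedule: | A 0-8 | C 8-10 | B 10-18 |
Completion: A=8  B=18  C=10
Turnaround (C−A): A=8  B=16  C=4
Waiting(B) = turnaround − burst = 16 − 8 = 8

8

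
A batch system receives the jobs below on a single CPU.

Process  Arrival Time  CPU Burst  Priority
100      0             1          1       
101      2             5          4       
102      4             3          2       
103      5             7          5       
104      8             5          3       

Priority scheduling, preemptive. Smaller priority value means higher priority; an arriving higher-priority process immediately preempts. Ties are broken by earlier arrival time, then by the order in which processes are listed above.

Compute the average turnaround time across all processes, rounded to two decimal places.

7.80

Timeline: | 100 0-1 | idle 1-2 | 101 2-4 | 102 4-7 | 101 7-8 | 104 8-13 | 101 13-15 | 103 15-22 |
Completion: 100=1  101=15  102=7  103=22  104=13
Turnaround times: 100=1, 101=13, 102=3, 103=17, 104=5
Average turnaround = (1+13+3+17+5) / 5 = 39/5 = 7.80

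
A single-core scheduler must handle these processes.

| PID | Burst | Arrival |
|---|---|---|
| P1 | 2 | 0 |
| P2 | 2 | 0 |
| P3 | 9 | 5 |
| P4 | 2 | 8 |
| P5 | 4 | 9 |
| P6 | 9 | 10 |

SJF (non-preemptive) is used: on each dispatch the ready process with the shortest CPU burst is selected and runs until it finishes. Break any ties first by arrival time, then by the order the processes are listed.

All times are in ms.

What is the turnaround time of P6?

19

Gantt: | P1 0-2 | P2 2-4 | idle 4-5 | P3 5-14 | P4 14-16 | P5 16-20 | P6 20-29 |
Completion: P1=2  P2=4  P3=14  P4=16  P5=20  P6=29
Turnaround (C−A): P1=2  P2=4  P3=9  P4=8  P5=11  P6=19
Turnaround(P6) = completion − arrival = 29 − 10 = 19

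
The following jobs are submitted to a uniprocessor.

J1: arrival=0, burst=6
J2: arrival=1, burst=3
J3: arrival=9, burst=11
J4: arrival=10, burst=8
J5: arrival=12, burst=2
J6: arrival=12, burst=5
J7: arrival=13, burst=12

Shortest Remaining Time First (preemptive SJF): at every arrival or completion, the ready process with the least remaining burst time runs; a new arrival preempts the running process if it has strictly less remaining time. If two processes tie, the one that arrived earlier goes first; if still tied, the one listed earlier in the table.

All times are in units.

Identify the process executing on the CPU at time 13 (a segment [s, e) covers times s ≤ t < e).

Timeline: | J1 0-1 | J2 1-4 | J1 4-9 | J3 9-10 | J4 10-12 | J5 12-14 | J6 14-19 | J4 19-25 | J3 25-35 | J7 35-47 |
Completion: J1=9  J2=4  J3=35  J4=25  J5=14  J6=19  J7=47

J5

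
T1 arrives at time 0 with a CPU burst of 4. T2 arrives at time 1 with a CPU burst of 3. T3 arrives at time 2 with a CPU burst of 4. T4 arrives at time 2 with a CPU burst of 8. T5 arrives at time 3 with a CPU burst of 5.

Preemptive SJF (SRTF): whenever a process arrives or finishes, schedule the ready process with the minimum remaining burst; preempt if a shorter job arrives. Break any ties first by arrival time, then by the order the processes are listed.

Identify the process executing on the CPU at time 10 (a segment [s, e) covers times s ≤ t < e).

Timeline: | T1 0-4 | T2 4-7 | T3 7-11 | T5 11-16 | T4 16-24 |
Completion: T1=4  T2=7  T3=11  T4=24  T5=16
Turnaround (C−A): T1=4  T2=6  T3=9  T4=22  T5=13

T3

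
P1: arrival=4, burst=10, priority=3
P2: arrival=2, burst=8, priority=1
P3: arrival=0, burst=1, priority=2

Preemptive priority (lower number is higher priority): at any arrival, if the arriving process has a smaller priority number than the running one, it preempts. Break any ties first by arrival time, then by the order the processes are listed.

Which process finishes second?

P2

Timeline: | P3 0-1 | idle 1-2 | P2 2-10 | P1 10-20 |
Completion: P1=20  P2=10  P3=1
Turnaround (C−A): P1=16  P2=8  P3=1
Finish order: P3 → P2 → P1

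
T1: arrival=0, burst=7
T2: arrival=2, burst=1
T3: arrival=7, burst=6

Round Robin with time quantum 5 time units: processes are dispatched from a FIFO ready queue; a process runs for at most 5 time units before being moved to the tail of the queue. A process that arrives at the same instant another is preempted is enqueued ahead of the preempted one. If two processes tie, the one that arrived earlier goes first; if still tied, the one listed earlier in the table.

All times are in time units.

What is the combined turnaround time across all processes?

Timeline: | T1 0-5 | T2 5-6 | T1 6-8 | T3 8-14 |
Completion: T1=8  T2=6  T3=14
Turnaround (C−A): T1=8  T2=4  T3=7
Turnaround = completion − arrival: T1=8, T2=4, T3=7
Total turnaround = 8 + 4 + 7 = 19

19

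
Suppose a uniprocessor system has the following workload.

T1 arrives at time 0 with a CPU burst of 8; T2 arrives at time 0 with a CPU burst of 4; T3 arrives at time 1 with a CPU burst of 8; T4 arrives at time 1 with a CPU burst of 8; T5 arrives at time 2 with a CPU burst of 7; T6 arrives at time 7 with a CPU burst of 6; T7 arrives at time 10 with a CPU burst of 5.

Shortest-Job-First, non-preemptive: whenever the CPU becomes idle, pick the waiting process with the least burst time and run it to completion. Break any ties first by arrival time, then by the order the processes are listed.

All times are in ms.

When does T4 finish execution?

Gantt: | T2 0-4 | T5 4-11 | T7 11-16 | T6 16-22 | T1 22-30 | T3 30-38 | T4 38-46 |
Completion: T1=30  T2=4  T3=38  T4=46  T5=11  T6=22  T7=16
Turnaround (C−A): T1=30  T2=4  T3=37  T4=45  T5=9  T6=15  T7=6

46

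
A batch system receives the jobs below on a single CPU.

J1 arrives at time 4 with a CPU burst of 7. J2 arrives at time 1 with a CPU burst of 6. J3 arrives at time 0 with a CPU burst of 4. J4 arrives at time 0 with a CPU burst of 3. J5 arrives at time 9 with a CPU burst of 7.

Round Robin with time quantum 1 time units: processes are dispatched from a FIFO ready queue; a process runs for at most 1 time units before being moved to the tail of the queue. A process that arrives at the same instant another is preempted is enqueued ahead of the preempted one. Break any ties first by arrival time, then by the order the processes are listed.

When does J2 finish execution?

20

Timeline: | J3 0-1 | J4 1-2 | J2 2-3 | J3 3-4 | J4 4-5 | J2 5-6 | J1 6-7 | J3 7-8 | J4 8-9 | J2 9-10 | J1 10-11 | J3 11-12 | J5 12-13 | J2 13-14 | J1 14-15 | J5 15-16 | J2 16-17 | J1 17-18 | J5 18-19 | J2 19-20 | J1 20-21 | J5 21-22 | J1 22-23 | J5 23-24 | J1 24-25 | J5 25-27 |
Completion: J1=25  J2=20  J3=12  J4=9  J5=27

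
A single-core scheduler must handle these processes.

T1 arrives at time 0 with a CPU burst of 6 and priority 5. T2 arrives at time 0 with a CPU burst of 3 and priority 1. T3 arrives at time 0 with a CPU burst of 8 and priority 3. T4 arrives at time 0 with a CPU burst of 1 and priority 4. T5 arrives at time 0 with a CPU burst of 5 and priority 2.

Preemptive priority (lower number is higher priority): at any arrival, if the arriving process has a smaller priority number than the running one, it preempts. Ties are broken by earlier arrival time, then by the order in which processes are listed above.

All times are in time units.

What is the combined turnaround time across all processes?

Gantt: | T2 0-3 | T5 3-8 | T3 8-16 | T4 16-17 | T1 17-23 |
Completion: T1=23  T2=3  T3=16  T4=17  T5=8
Turnaround = completion − arrival: T1=23, T2=3, T3=16, T4=17, T5=8
Total turnaround = 23 + 3 + 16 + 17 + 8 = 67

67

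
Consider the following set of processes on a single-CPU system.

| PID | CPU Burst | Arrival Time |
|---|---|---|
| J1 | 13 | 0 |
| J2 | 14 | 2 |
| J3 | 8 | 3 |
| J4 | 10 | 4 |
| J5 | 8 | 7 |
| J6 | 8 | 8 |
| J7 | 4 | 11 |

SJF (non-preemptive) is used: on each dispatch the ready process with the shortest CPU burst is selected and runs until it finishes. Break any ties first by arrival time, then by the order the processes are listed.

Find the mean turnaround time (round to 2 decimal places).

30.00

Gantt: | J1 0-13 | J7 13-17 | J3 17-25 | J5 25-33 | J6 33-41 | J4 41-51 | J2 51-65 |
Completion: J1=13  J2=65  J3=25  J4=51  J5=33  J6=41  J7=17
Turnaround times: J1=13, J2=63, J3=22, J4=47, J5=26, J6=33, J7=6
Average turnaround = (13+63+22+47+26+33+6) / 7 = 210/7 = 30.00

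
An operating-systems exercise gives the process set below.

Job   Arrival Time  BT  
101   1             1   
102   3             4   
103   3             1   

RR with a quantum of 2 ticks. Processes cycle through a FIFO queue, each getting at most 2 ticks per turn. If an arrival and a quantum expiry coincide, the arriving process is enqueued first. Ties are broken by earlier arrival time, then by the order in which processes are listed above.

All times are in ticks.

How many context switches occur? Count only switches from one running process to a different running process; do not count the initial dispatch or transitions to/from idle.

2

Timeline: | idle 0-1 | 101 1-2 | idle 2-3 | 102 3-5 | 103 5-6 | 102 6-8 |
Completion: 101=2  102=8  103=6
Turnaround (C−A): 101=1  102=5  103=3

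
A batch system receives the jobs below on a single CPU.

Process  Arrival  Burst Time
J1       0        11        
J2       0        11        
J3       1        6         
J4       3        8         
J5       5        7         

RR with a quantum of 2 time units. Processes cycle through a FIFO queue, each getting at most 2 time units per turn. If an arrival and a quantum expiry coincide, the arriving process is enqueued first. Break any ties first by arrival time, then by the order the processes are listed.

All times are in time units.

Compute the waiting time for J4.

Timeline: | J1 0-2 | J2 2-4 | J3 4-6 | J1 6-8 | J4 8-10 | J2 10-12 | J5 12-14 | J3 14-16 | J1 16-18 | J4 18-20 | J2 20-22 | J5 22-24 | J3 24-26 | J1 26-28 | J4 28-30 | J2 30-32 | J5 32-34 | J1 34-36 | J4 36-38 | J2 38-40 | J5 40-41 | J1 41-42 | J2 42-43 |
Completion: J1=42  J2=43  J3=26  J4=38  J5=41
Waiting(J4) = turnaround − burst = 35 − 8 = 27

27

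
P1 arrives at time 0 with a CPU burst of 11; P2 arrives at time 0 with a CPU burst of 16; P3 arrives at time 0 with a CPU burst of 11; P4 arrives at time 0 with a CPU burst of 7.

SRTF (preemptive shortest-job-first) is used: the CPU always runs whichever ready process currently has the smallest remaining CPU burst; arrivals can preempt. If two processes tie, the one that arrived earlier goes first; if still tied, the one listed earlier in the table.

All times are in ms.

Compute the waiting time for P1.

7

Schedule: | P4 0-7 | P1 7-18 | P3 18-29 | P2 29-45 |
Completion: P1=18  P2=45  P3=29  P4=7
Turnaround (C−A): P1=18  P2=45  P3=29  P4=7
Waiting(P1) = turnaround − burst = 18 − 11 = 7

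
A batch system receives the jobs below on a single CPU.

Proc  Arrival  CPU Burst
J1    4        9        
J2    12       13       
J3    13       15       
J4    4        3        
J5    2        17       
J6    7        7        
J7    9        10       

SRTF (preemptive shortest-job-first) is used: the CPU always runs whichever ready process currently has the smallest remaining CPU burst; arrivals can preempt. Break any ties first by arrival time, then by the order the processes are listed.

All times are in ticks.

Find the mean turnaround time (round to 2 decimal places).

Gantt: | idle 0-2 | J5 2-4 | J4 4-7 | J6 7-14 | J1 14-23 | J7 23-33 | J2 33-46 | J5 46-61 | J3 61-76 |
Completion: J1=23  J2=46  J3=76  J4=7  J5=61  J6=14  J7=33
Turnaround times: J1=19, J2=34, J3=63, J4=3, J5=59, J6=7, J7=24
Average turnaround = (19+34+63+3+59+7+24) / 7 = 209/7 = 29.86

29.86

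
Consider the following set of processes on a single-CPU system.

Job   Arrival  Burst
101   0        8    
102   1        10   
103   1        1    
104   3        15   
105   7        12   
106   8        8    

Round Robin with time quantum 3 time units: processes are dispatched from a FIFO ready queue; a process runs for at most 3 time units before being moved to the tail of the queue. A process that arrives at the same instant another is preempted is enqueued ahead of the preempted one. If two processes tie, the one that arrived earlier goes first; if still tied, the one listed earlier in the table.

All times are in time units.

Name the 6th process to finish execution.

104

Timeline: | 101 0-3 | 102 3-6 | 103 6-7 | 104 7-10 | 101 10-13 | 102 13-16 | 105 16-19 | 106 19-22 | 104 22-25 | 101 25-27 | 102 27-30 | 105 30-33 | 106 33-36 | 104 36-39 | 102 39-40 | 105 40-43 | 106 43-45 | 104 45-48 | 105 48-51 | 104 51-54 |
Completion: 101=27  102=40  103=7  104=54  105=51  106=45
Turnaround (C−A): 101=27  102=39  103=6  104=51  105=44  106=37
Finish order: 103 → 101 → 102 → 106 → 105 → 104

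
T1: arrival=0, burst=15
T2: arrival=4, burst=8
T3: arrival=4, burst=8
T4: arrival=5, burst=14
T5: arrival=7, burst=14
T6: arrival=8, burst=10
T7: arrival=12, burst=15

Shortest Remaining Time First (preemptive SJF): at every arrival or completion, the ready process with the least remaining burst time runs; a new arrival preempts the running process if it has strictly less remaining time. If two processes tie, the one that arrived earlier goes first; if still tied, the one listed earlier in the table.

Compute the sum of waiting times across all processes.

Schedule: | T1 0-4 | T2 4-12 | T3 12-20 | T6 20-30 | T1 30-41 | T4 41-55 | T5 55-69 | T7 69-84 |
Completion: T1=41  T2=12  T3=20  T4=55  T5=69  T6=30  T7=84
Turnaround (C−A): T1=41  T2=8  T3=16  T4=50  T5=62  T6=22  T7=72
Waiting = turnaround − burst: T1=26, T2=0, T3=8, T4=36, T5=48, T6=12, T7=57
Total waiting = 26 + 0 + 8 + 36 + 48 + 12 + 57 = 187

187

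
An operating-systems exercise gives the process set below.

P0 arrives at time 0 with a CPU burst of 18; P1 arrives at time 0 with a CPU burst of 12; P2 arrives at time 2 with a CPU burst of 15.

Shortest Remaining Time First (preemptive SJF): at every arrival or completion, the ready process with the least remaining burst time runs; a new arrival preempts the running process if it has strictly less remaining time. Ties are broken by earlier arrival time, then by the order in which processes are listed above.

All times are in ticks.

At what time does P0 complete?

Timeline: | P1 0-12 | P2 12-27 | P0 27-45 |
Completion: P0=45  P1=12  P2=27

45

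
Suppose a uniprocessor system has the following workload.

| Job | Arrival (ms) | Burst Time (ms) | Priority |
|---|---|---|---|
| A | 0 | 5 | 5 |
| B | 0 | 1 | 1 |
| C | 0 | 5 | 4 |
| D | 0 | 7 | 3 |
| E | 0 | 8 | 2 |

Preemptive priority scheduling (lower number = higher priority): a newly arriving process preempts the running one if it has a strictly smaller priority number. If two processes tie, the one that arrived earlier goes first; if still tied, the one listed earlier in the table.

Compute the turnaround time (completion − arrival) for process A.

26

Schedule: | B 0-1 | E 1-9 | D 9-16 | C 16-21 | A 21-26 |
Completion: A=26  B=1  C=21  D=16  E=9
Turnaround(A) = completion − arrival = 26 − 0 = 26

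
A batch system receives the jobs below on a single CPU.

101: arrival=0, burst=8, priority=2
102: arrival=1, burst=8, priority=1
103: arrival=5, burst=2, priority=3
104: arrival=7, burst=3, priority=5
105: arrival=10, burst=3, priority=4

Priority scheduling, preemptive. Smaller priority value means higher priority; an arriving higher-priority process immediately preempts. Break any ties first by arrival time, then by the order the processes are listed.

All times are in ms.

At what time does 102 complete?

9

Schedule: | 101 0-1 | 102 1-9 | 101 9-16 | 103 16-18 | 105 18-21 | 104 21-24 |
Completion: 101=16  102=9  103=18  104=24  105=21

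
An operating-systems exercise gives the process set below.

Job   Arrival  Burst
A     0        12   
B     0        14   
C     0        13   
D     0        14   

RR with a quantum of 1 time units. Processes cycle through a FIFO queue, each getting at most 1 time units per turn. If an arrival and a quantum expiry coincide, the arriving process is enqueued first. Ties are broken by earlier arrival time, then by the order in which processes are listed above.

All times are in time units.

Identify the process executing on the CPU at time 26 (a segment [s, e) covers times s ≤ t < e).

Schedule: | A 0-1 | B 1-2 | C 2-3 | D 3-4 | A 4-5 | B 5-6 | C 6-7 | D 7-8 | A 8-9 | B 9-10 | C 10-11 | D 11-12 | A 12-13 | B 13-14 | C 14-15 | D 15-16 | A 16-17 | B 17-18 | C 18-19 | D 19-20 | A 20-21 | B 21-22 | C 22-23 | D 23-24 | A 24-25 | B 25-26 | C 26-27 | D 27-28 | A 28-29 | B 29-30 | C 30-31 | D 31-32 | A 32-33 | B 33-34 | C 34-35 | D 35-36 | A 36-37 | B 37-38 | C 38-39 | D 39-40 | A 40-41 | B 41-42 | C 42-43 | D 43-44 | A 44-45 | B 45-46 | C 46-47 | D 47-48 | B 48-49 | C 49-50 | D 50-51 | B 51-52 | D 52-53 |
Completion: A=45  B=52  C=50  D=53

C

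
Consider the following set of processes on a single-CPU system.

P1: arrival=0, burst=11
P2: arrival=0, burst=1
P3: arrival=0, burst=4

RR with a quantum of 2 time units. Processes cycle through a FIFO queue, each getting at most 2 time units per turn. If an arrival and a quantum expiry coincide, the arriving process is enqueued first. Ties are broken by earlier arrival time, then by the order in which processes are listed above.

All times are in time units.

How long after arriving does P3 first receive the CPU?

3

Timeline: | P1 0-2 | P2 2-3 | P3 3-5 | P1 5-7 | P3 7-9 | P1 9-16 |
Completion: P1=16  P2=3  P3=9
Response(P3) = first start − arrival = 3 − 0 = 3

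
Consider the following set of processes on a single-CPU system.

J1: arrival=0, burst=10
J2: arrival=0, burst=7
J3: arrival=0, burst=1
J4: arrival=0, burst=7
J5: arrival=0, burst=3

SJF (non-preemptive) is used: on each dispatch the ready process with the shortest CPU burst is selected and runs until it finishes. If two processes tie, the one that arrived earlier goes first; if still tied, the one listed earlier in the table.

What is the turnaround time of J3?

1

Timeline: | J3 0-1 | J5 1-4 | J2 4-11 | J4 11-18 | J1 18-28 |
Completion: J1=28  J2=11  J3=1  J4=18  J5=4
Turnaround(J3) = completion − arrival = 1 − 0 = 1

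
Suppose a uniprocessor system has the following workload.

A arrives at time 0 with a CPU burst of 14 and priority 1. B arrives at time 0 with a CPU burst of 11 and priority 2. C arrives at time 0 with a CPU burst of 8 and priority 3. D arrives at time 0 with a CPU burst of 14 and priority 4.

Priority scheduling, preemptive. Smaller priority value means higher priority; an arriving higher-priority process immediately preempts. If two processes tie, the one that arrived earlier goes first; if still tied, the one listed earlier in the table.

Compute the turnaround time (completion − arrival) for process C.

33

Timeline: | A 0-14 | B 14-25 | C 25-33 | D 33-47 |
Completion: A=14  B=25  C=33  D=47
Turnaround (C−A): A=14  B=25  C=33  D=47
Turnaround(C) = completion − arrival = 33 − 0 = 33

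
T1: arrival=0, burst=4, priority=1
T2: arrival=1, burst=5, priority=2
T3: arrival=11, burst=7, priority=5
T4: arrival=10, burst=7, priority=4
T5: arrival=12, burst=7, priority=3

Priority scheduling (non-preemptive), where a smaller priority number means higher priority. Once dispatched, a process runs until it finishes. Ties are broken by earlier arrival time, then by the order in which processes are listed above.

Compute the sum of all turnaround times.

51

Gantt: | T1 0-4 | T2 4-9 | idle 9-10 | T4 10-17 | T5 17-24 | T3 24-31 |
Completion: T1=4  T2=9  T3=31  T4=17  T5=24
Turnaround (C−A): T1=4  T2=8  T3=20  T4=7  T5=12
Turnaround = completion − arrival: T1=4, T2=8, T3=20, T4=7, T5=12
Total turnaround = 4 + 8 + 20 + 7 + 12 = 51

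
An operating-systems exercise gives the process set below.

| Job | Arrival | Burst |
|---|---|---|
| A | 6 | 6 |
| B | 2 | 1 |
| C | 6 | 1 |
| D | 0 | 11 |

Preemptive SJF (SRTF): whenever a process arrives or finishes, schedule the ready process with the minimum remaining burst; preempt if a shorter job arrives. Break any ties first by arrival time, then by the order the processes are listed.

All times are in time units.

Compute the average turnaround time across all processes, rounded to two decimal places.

Timeline: | D 0-2 | B 2-3 | D 3-6 | C 6-7 | D 7-13 | A 13-19 |
Completion: A=19  B=3  C=7  D=13
Turnaround times: A=13, B=1, C=1, D=13
Average turnaround = (13+1+1+13) / 4 = 28/4 = 7.00

7.00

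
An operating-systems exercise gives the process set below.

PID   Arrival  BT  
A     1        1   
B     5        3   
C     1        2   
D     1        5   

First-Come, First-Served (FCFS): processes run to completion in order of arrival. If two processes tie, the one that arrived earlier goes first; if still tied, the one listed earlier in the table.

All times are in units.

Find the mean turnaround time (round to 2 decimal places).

4.75

Schedule: | idle 0-1 | A 1-2 | C 2-4 | D 4-9 | B 9-12 |
Completion: A=2  B=12  C=4  D=9
Turnaround (C−A): A=1  B=7  C=3  D=8
Turnaround times: A=1, B=7, C=3, D=8
Average turnaround = (1+7+3+8) / 4 = 19/4 = 4.75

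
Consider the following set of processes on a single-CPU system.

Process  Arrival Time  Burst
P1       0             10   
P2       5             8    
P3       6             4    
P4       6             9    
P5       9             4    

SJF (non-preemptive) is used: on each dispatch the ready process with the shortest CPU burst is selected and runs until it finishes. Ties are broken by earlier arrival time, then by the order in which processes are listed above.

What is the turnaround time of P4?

29

Timeline: | P1 0-10 | P3 10-14 | P5 14-18 | P2 18-26 | P4 26-35 |
Completion: P1=10  P2=26  P3=14  P4=35  P5=18
Turnaround (C−A): P1=10  P2=21  P3=8  P4=29  P5=9
Turnaround(P4) = completion − arrival = 35 − 6 = 29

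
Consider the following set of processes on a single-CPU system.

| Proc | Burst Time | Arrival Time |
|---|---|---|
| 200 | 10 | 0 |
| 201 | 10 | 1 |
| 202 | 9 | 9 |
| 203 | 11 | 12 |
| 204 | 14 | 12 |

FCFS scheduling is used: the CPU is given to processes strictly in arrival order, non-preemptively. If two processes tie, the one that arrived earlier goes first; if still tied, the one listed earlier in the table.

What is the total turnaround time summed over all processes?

119

Gantt: | 200 0-10 | 201 10-20 | 202 20-29 | 203 29-40 | 204 40-54 |
Completion: 200=10  201=20  202=29  203=40  204=54
Turnaround = completion − arrival: 200=10, 201=19, 202=20, 203=28, 204=42
Total turnaround = 10 + 19 + 20 + 28 + 42 = 119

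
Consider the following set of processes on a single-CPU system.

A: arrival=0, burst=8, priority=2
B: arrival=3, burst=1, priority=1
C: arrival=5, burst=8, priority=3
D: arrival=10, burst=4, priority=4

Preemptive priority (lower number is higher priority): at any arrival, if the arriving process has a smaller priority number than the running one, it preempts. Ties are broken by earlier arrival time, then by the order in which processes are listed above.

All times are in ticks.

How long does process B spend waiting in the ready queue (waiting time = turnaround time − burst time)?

0

Gantt: | A 0-3 | B 3-4 | A 4-9 | C 9-17 | D 17-21 |
Completion: A=9  B=4  C=17  D=21
Turnaround (C−A): A=9  B=1  C=12  D=11
Waiting(B) = turnaround − burst = 1 − 1 = 0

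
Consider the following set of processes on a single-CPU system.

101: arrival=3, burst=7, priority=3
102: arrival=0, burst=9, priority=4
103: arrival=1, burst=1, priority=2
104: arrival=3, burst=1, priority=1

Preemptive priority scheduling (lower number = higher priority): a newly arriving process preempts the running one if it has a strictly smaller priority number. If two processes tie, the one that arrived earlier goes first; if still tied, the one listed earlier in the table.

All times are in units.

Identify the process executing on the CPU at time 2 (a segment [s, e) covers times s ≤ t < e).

Gantt: | 102 0-1 | 103 1-2 | 102 2-3 | 104 3-4 | 101 4-11 | 102 11-18 |
Completion: 101=11  102=18  103=2  104=4

102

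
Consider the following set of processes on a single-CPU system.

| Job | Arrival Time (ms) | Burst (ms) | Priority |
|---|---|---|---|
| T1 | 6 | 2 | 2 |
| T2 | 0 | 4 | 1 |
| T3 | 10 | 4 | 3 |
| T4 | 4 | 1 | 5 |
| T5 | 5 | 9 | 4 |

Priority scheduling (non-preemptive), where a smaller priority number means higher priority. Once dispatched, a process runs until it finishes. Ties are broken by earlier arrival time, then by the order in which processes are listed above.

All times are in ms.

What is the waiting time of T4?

Schedule: | T2 0-4 | T4 4-5 | T5 5-14 | T1 14-16 | T3 16-20 |
Completion: T1=16  T2=4  T3=20  T4=5  T5=14
Waiting(T4) = turnaround − burst = 1 − 1 = 0

0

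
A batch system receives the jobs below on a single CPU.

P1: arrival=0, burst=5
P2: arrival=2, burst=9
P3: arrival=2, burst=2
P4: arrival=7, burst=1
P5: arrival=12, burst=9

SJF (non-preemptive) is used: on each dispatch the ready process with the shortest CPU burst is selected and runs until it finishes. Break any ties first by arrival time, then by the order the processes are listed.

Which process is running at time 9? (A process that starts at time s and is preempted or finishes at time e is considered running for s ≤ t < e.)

Gantt: | P1 0-5 | P3 5-7 | P4 7-8 | P2 8-17 | P5 17-26 |
Completion: P1=5  P2=17  P3=7  P4=8  P5=26
Turnaround (C−A): P1=5  P2=15  P3=5  P4=1  P5=14

P2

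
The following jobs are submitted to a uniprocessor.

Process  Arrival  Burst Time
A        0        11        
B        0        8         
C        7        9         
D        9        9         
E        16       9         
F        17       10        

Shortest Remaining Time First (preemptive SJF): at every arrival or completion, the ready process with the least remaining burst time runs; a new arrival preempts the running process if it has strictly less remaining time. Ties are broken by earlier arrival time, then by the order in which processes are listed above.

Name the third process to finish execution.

D

Schedule: | B 0-8 | C 8-17 | D 17-26 | E 26-35 | F 35-45 | A 45-56 |
Completion: A=56  B=8  C=17  D=26  E=35  F=45
Turnaround (C−A): A=56  B=8  C=10  D=17  E=19  F=28
Finish order: B → C → D → E → F → A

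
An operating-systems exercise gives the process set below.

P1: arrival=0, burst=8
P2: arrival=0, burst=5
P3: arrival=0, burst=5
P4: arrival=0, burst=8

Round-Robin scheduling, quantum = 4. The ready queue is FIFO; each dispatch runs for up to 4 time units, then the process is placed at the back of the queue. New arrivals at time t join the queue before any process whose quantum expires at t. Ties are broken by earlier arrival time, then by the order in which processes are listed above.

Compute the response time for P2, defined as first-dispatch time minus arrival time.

4

Schedule: | P1 0-4 | P2 4-8 | P3 8-12 | P4 12-16 | P1 16-20 | P2 20-21 | P3 21-22 | P4 22-26 |
Completion: P1=20  P2=21  P3=22  P4=26
Response(P2) = first start − arrival = 4 − 0 = 4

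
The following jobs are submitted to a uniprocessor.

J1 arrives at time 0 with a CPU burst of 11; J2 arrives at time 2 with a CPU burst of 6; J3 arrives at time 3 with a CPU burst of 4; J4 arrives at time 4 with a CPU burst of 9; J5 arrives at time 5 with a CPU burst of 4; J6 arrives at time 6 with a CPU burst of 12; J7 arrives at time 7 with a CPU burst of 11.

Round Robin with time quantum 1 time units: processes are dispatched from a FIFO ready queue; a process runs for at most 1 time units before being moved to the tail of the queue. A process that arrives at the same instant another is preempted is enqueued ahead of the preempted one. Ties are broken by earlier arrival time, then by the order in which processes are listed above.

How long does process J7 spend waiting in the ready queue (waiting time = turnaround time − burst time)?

Timeline: | J1 0-2 | J2 2-3 | J1 3-4 | J3 4-5 | J2 5-6 | J4 6-7 | J1 7-8 | J5 8-9 | J3 9-10 | J6 10-11 | J2 11-12 | J7 12-13 | J4 13-14 | J1 14-15 | J5 15-16 | J3 16-17 | J6 17-18 | J2 18-19 | J7 19-20 | J4 20-21 | J1 21-22 | J5 22-23 | J3 23-24 | J6 24-25 | J2 25-26 | J7 26-27 | J4 27-28 | J1 28-29 | J5 29-30 | J6 30-31 | J2 31-32 | J7 32-33 | J4 33-34 | J1 34-35 | J6 35-36 | J7 36-37 | J4 37-38 | J1 38-39 | J6 39-40 | J7 40-41 | J4 41-42 | J1 42-43 | J6 43-44 | J7 44-45 | J4 45-46 | J1 46-47 | J6 47-48 | J7 48-49 | J4 49-50 | J6 50-51 | J7 51-52 | J6 52-53 | J7 53-54 | J6 54-55 | J7 55-56 | J6 56-57 |
Completion: J1=47  J2=32  J3=24  J4=50  J5=30  J6=57  J7=56
Turnaround (C−A): J1=47  J2=30  J3=21  J4=46  J5=25  J6=51  J7=49
Waiting(J7) = turnaround − burst = 49 − 11 = 38

38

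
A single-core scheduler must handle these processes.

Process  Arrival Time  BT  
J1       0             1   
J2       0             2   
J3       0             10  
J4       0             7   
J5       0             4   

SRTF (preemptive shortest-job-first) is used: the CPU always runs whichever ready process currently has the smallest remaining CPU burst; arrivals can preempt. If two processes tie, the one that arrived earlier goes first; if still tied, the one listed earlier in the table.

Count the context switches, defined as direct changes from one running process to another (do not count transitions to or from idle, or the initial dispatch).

Gantt: | J1 0-1 | J2 1-3 | J5 3-7 | J4 7-14 | J3 14-24 |
Completion: J1=1  J2=3  J3=24  J4=14  J5=7

4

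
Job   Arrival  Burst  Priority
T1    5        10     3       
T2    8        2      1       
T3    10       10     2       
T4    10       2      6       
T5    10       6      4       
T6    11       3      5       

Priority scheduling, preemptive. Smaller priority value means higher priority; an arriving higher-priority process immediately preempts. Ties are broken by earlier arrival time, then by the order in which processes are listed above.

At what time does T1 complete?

27

Gantt: | idle 0-5 | T1 5-8 | T2 8-10 | T3 10-20 | T1 20-27 | T5 27-33 | T6 33-36 | T4 36-38 |
Completion: T1=27  T2=10  T3=20  T4=38  T5=33  T6=36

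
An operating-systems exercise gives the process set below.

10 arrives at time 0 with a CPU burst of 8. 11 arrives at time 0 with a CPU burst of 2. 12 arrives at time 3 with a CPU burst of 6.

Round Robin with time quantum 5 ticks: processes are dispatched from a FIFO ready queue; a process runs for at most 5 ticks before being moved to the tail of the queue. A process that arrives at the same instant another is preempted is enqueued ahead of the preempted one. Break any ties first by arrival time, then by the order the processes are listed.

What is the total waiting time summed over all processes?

Schedule: | 10 0-5 | 11 5-7 | 12 7-12 | 10 12-15 | 12 15-16 |
Completion: 10=15  11=7  12=16
Waiting = turnaround − burst: 10=7, 11=5, 12=7
Total waiting = 7 + 5 + 7 = 19

19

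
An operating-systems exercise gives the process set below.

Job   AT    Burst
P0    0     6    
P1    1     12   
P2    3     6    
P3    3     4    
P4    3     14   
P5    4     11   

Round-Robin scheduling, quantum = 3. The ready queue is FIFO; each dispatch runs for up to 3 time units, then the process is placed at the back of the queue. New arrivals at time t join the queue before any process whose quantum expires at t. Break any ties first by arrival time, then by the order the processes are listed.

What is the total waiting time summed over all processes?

156

Gantt: | P0 0-3 | P1 3-6 | P2 6-9 | P3 9-12 | P4 12-15 | P0 15-18 | P5 18-21 | P1 21-24 | P2 24-27 | P3 27-28 | P4 28-31 | P5 31-34 | P1 34-37 | P4 37-40 | P5 40-43 | P1 43-46 | P4 46-49 | P5 49-51 | P4 51-53 |
Completion: P0=18  P1=46  P2=27  P3=28  P4=53  P5=51
Turnaround (C−A): P0=18  P1=45  P2=24  P3=25  P4=50  P5=47
Waiting = turnaround − burst: P0=12, P1=33, P2=18, P3=21, P4=36, P5=36
Total waiting = 12 + 33 + 18 + 21 + 36 + 36 = 156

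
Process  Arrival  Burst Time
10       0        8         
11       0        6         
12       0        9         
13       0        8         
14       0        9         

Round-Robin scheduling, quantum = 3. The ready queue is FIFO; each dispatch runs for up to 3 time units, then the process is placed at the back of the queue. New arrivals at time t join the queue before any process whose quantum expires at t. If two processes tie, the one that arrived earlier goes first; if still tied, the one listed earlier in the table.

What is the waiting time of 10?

Schedule: | 10 0-3 | 11 3-6 | 12 6-9 | 13 9-12 | 14 12-15 | 10 15-18 | 11 18-21 | 12 21-24 | 13 24-27 | 14 27-30 | 10 30-32 | 12 32-35 | 13 35-37 | 14 37-40 |
Completion: 10=32  11=21  12=35  13=37  14=40
Turnaround (C−A): 10=32  11=21  12=35  13=37  14=40
Waiting(10) = turnaround − burst = 32 − 8 = 24

24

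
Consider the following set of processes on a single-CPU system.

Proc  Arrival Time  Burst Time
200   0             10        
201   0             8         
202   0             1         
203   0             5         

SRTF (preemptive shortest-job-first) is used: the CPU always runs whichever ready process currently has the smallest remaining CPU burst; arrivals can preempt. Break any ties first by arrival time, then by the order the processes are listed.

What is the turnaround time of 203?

6

Schedule: | 202 0-1 | 203 1-6 | 201 6-14 | 200 14-24 |
Completion: 200=24  201=14  202=1  203=6
Turnaround(203) = completion − arrival = 6 − 0 = 6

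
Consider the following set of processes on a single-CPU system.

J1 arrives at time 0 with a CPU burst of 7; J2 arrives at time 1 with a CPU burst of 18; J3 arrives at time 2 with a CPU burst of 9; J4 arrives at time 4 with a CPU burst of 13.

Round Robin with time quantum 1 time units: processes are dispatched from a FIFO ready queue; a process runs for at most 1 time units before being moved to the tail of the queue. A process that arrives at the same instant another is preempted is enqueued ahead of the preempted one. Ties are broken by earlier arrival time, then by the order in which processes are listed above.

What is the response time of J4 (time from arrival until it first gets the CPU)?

2

Gantt: | J1 0-1 | J2 1-2 | J1 2-3 | J3 3-4 | J2 4-5 | J1 5-6 | J4 6-7 | J3 7-8 | J2 8-9 | J1 9-10 | J4 10-11 | J3 11-12 | J2 12-13 | J1 13-14 | J4 14-15 | J3 15-16 | J2 16-17 | J1 17-18 | J4 18-19 | J3 19-20 | J2 20-21 | J1 21-22 | J4 22-23 | J3 23-24 | J2 24-25 | J4 25-26 | J3 26-27 | J2 27-28 | J4 28-29 | J3 29-30 | J2 30-31 | J4 31-32 | J3 32-33 | J2 33-34 | J4 34-35 | J2 35-36 | J4 36-37 | J2 37-38 | J4 38-39 | J2 39-40 | J4 40-41 | J2 41-42 | J4 42-43 | J2 43-47 |
Completion: J1=22  J2=47  J3=33  J4=43
Turnaround (C−A): J1=22  J2=46  J3=31  J4=39
Response(J4) = first start − arrival = 6 − 4 = 2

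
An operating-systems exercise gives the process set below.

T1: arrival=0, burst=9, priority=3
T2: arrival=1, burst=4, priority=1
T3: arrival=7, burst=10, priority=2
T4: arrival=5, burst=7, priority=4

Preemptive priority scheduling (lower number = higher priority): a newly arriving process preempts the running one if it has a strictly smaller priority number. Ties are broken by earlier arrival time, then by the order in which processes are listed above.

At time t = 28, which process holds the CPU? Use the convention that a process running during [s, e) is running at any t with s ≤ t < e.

T4

Gantt: | T1 0-1 | T2 1-5 | T1 5-7 | T3 7-17 | T1 17-23 | T4 23-30 |
Completion: T1=23  T2=5  T3=17  T4=30
Turnaround (C−A): T1=23  T2=4  T3=10  T4=25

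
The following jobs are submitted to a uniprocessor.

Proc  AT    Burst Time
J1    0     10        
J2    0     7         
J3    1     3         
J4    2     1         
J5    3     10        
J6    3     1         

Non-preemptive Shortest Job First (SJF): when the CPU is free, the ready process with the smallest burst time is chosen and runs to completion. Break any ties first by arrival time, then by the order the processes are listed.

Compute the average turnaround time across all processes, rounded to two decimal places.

13.50

Gantt: | J2 0-7 | J4 7-8 | J6 8-9 | J3 9-12 | J1 12-22 | J5 22-32 |
Completion: J1=22  J2=7  J3=12  J4=8  J5=32  J6=9
Turnaround (C−A): J1=22  J2=7  J3=11  J4=6  J5=29  J6=6
Turnaround times: J1=22, J2=7, J3=11, J4=6, J5=29, J6=6
Average turnaround = (22+7+11+6+29+6) / 6 = 81/6 = 13.50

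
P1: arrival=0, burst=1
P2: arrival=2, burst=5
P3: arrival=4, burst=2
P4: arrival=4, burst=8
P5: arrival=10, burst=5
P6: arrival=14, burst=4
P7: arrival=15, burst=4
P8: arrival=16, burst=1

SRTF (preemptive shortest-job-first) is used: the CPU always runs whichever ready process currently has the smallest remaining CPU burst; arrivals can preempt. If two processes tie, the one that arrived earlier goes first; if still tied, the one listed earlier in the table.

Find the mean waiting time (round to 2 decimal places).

3.50

Timeline: | P1 0-1 | idle 1-2 | P2 2-4 | P3 4-6 | P2 6-9 | P4 9-10 | P5 10-15 | P6 15-16 | P8 16-17 | P6 17-20 | P7 20-24 | P4 24-31 |
Completion: P1=1  P2=9  P3=6  P4=31  P5=15  P6=20  P7=24  P8=17
Turnaround (C−A): P1=1  P2=7  P3=2  P4=27  P5=5  P6=6  P7=9  P8=1
Waiting times: P1=0, P2=2, P3=0, P4=19, P5=0, P6=2, P7=5, P8=0
Average waiting = (0+2+0+19+0+2+5+0) / 8 = 28/8 = 3.50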